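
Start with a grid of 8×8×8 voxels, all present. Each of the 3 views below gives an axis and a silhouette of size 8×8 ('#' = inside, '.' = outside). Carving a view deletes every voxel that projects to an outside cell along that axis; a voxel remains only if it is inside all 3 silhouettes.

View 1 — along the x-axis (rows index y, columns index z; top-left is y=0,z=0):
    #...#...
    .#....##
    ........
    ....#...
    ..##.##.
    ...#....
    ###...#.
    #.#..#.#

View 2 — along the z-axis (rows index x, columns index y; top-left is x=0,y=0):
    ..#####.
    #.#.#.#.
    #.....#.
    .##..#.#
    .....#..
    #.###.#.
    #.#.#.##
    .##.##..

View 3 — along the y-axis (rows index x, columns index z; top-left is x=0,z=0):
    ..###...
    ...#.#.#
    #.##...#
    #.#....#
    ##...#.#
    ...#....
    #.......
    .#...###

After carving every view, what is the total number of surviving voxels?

initial block: 8^3 = 512
after view 1 [x-axis, 19 of 64 cells solid] → remaining = 152
after view 2 [z-axis, 30 of 64 cells solid] → remaining = 68
after view 3 [y-axis, 23 of 64 cells solid] → remaining = 23

remaining voxels: 23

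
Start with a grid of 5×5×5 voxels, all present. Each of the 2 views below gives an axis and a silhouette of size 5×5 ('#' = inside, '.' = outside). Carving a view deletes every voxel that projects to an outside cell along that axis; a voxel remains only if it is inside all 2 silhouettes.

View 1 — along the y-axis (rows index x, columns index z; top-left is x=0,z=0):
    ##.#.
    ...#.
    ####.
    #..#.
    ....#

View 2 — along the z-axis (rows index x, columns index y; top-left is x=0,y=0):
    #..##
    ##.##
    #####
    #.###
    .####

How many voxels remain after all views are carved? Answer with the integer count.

start: 5×5×5 = 125 voxels
V1 y: intersect with XZ mask (11 set) -- 55 left
V2 z: intersect with XY mask (20 set) -- 45 left

voxel count = 45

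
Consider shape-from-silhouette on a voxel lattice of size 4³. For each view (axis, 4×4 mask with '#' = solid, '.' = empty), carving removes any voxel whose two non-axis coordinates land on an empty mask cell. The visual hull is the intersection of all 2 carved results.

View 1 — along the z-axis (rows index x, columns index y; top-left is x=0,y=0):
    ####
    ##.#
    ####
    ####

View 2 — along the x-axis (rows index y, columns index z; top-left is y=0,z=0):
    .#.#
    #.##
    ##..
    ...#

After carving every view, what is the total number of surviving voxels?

|visual hull| = 30

start: 4×4×4 = 64 voxels
carve view 1 (along z, XY-mask fill 15/16): 60 voxels remain
carve view 2 (along x, YZ-mask fill 8/16): 30 voxels remain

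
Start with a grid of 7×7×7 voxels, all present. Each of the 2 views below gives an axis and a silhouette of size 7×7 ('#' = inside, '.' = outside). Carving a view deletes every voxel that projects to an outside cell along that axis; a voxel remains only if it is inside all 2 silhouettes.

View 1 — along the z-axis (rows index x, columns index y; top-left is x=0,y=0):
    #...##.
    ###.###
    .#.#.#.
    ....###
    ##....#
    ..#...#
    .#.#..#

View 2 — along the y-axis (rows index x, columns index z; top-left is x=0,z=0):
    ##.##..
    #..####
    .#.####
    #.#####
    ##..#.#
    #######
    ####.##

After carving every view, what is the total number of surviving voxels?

119 voxels

before carving: 343 voxels (7×7×7)
step 1: project along z, AND mask (23/49) → |grid| = 161
step 2: project along y, AND mask (37/49) → |grid| = 119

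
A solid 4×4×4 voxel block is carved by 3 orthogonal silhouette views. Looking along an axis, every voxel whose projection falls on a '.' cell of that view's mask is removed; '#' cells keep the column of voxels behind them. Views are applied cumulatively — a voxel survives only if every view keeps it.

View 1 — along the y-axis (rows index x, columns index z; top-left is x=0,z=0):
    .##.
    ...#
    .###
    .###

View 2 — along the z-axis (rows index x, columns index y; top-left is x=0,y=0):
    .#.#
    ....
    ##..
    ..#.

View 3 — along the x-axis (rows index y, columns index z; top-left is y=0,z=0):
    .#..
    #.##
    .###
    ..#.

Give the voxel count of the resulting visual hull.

full grid |V| = 64
  1. axis=1 (XZ plane), |mask|=9  ⇒  voxels=36
  2. axis=2 (XY plane), |mask|=5  ⇒  voxels=13
  3. axis=0 (YZ plane), |mask|=8  ⇒  voxels=8

voxel count = 8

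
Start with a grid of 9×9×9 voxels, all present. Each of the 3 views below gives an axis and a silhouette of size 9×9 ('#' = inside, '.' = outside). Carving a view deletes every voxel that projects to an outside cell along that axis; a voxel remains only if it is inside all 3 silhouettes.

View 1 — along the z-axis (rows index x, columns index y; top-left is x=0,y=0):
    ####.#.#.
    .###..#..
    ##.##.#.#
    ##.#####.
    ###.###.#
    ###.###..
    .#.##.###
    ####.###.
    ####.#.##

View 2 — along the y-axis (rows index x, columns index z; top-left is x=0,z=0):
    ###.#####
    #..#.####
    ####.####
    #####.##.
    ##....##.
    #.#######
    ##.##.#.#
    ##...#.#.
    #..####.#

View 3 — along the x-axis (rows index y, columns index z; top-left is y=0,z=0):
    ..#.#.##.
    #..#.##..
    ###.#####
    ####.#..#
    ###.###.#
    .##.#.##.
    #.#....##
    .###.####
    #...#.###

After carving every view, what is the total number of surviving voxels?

remaining voxels: 215

initial block: 9^3 = 729
after view 1 [z-axis, 56 of 81 cells solid] → remaining = 504
after view 2 [y-axis, 57 of 81 cells solid] → remaining = 351
after view 3 [x-axis, 50 of 81 cells solid] → remaining = 215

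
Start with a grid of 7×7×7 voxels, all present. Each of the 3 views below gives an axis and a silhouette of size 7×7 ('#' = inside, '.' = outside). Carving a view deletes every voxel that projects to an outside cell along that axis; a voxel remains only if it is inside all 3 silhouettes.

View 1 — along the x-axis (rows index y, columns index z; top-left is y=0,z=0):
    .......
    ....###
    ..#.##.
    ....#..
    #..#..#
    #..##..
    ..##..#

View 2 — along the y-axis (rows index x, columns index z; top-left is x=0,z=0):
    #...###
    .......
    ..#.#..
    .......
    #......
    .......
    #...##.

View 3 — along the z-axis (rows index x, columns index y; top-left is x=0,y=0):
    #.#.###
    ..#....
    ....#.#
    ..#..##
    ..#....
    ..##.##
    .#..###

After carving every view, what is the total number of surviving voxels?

start: 7×7×7 = 343 voxels
after view 1 [x-axis, 16 of 49 cells solid] → remaining = 112
after view 2 [y-axis, 10 of 49 cells solid] → remaining = 27
after view 3 [z-axis, 20 of 49 cells solid] → remaining = 13

13 voxels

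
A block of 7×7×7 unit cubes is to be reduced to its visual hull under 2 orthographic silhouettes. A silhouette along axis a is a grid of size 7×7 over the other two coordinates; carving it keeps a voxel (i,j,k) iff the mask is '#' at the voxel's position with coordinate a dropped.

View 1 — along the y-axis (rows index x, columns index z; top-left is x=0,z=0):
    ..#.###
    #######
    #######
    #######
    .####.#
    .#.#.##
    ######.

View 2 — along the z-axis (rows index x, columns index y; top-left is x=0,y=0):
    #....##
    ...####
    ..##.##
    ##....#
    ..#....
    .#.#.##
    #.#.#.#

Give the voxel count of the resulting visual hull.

134 voxels

start: 7×7×7 = 343 voxels
[1] y-view keeps 40 columns → grid now 280
[2] z-view keeps 23 columns → grid now 134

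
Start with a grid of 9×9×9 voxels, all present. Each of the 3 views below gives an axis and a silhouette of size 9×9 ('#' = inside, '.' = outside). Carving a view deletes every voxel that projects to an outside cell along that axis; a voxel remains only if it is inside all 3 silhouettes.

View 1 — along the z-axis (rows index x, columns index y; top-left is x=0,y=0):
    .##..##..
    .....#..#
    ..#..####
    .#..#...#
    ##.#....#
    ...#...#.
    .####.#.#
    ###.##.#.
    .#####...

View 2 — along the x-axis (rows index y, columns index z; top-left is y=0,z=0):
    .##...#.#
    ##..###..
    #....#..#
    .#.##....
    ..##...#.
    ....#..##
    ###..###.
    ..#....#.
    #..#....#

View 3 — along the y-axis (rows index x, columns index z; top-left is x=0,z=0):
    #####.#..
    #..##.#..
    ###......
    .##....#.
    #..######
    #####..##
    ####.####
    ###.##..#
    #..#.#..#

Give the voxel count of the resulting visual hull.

before carving: 729 voxels (9×9×9)
after view 1 [z-axis, 37 of 81 cells solid] → remaining = 333
after view 2 [x-axis, 32 of 81 cells solid] → remaining = 131
after view 3 [y-axis, 48 of 81 cells solid] → remaining = 81

voxel count = 81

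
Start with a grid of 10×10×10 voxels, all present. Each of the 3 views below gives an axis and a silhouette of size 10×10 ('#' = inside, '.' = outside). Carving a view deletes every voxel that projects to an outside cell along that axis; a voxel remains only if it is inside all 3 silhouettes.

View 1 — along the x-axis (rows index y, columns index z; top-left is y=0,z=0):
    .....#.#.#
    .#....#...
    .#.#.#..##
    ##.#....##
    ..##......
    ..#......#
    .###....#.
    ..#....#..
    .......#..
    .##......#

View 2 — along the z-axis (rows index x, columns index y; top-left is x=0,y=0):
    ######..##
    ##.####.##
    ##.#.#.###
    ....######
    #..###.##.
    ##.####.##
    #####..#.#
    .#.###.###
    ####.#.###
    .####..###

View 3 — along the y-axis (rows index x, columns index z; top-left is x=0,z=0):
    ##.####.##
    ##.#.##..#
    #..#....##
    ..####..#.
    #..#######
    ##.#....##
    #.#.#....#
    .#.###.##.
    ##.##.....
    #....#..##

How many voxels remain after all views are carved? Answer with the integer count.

102 voxels

start: 10×10×10 = 1000 voxels
step 1: project along x, AND mask (29/100) → |grid| = 290
step 2: project along z, AND mask (72/100) → |grid| = 196
step 3: project along y, AND mask (54/100) → |grid| = 102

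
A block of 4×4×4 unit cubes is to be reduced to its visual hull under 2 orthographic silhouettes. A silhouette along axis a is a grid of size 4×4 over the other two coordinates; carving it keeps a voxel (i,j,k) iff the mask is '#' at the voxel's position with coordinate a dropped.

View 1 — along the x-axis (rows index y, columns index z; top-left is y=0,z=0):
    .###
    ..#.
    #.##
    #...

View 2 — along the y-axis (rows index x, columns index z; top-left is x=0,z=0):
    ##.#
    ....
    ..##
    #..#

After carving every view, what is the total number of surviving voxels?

start: 4×4×4 = 64 voxels
carve view 1 (along x, YZ-mask fill 8/16): 32 voxels remain
carve view 2 (along y, XZ-mask fill 7/16): 14 voxels remain

voxel count = 14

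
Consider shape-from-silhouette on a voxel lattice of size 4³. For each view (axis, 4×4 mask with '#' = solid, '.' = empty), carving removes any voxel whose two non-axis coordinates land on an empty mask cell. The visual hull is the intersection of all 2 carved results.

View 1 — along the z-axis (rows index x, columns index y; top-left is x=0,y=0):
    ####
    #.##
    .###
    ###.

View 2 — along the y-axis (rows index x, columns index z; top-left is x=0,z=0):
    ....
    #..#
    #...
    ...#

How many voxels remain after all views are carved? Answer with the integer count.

initial block: 4^3 = 64
[1] z-view keeps 13 columns → grid now 52
[2] y-view keeps 4 columns → grid now 12

remaining voxels: 12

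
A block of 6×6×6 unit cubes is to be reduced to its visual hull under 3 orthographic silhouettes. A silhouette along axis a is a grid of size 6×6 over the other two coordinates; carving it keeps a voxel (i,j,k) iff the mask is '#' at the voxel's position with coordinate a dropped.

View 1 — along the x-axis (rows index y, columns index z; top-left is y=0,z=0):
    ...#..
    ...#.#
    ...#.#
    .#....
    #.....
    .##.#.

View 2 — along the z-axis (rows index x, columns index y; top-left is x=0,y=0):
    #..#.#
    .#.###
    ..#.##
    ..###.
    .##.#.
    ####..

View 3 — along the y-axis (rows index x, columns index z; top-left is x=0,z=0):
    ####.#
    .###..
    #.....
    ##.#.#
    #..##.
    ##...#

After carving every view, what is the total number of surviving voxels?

19 voxels

before carving: 216 voxels (6×6×6)
[1] x-view keeps 10 columns → grid now 60
[2] z-view keeps 20 columns → grid now 33
[3] y-view keeps 19 columns → grid now 19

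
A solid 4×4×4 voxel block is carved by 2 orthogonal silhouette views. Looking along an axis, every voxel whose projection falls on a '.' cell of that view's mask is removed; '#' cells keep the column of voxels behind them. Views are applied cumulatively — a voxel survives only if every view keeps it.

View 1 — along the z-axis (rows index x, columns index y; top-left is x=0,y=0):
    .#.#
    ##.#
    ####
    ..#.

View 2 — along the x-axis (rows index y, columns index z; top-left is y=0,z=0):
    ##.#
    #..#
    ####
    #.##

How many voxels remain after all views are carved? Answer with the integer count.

start: 4×4×4 = 64 voxels
[1] z-view keeps 10 columns → grid now 40
[2] x-view keeps 12 columns → grid now 29

29 voxels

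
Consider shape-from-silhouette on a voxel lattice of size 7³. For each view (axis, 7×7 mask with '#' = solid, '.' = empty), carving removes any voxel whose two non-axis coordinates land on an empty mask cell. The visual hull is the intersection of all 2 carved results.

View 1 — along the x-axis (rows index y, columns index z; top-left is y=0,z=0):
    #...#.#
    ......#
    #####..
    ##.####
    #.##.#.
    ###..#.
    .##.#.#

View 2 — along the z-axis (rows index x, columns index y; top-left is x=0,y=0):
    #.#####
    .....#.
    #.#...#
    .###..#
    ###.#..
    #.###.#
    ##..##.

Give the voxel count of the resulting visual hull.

start: 7×7×7 = 343 voxels
after view 1 [x-axis, 27 of 49 cells solid] → remaining = 189
after view 2 [z-axis, 27 of 49 cells solid] → remaining = 105

105 voxels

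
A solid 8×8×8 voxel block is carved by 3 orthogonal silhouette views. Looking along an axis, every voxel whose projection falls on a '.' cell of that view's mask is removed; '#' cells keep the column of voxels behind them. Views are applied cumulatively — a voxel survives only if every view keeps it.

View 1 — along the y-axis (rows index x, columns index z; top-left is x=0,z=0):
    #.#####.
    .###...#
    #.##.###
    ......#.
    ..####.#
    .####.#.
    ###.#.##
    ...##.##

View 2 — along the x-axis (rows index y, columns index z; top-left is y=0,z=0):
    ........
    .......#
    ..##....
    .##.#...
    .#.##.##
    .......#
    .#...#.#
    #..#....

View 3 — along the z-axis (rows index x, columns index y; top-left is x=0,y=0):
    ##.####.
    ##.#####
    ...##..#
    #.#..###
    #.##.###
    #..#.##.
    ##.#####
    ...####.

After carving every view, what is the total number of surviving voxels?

start: 8×8×8 = 512 voxels
after view 1 [y-axis, 37 of 64 cells solid] → remaining = 296
after view 2 [x-axis, 17 of 64 cells solid] → remaining = 81
after view 3 [z-axis, 42 of 64 cells solid] → remaining = 53

remaining voxels: 53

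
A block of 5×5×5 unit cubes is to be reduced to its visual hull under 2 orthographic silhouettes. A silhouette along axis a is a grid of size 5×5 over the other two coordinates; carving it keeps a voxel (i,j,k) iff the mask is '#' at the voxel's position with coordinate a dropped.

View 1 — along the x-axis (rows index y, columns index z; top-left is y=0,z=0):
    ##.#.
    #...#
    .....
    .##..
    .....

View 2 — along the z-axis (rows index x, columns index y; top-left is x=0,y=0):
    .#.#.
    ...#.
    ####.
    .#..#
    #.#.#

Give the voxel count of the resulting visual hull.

before carving: 125 voxels (5×5×5)
V1 x: intersect with YZ mask (7 set) -- 35 left
V2 z: intersect with XY mask (12 set) -- 18 left

18 voxels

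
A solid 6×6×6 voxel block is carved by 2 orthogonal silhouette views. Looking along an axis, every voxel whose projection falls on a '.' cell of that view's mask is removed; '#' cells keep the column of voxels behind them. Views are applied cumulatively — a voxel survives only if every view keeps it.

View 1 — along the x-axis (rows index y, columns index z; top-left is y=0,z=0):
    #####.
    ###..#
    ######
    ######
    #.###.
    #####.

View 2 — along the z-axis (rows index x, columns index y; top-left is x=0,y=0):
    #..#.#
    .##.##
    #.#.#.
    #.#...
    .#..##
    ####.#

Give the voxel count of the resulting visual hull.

start: 6×6×6 = 216 voxels
step 1: project along x, AND mask (30/36) → |grid| = 180
step 2: project along z, AND mask (20/36) → |grid| = 100

100 voxels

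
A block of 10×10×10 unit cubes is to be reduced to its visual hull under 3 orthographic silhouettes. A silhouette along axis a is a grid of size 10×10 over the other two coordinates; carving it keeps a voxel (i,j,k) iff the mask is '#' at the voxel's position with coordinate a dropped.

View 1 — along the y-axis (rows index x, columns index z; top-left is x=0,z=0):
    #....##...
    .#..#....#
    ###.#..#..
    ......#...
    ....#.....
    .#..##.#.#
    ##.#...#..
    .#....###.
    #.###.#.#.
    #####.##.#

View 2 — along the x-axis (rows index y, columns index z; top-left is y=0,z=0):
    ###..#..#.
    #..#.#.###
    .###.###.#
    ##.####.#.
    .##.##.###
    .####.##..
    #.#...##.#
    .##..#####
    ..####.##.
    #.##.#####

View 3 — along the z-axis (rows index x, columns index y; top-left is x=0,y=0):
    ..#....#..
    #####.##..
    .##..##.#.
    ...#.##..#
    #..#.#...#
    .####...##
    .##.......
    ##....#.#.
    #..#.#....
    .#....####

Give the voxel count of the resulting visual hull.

before carving: 1000 voxels (10×10×10)
carve view 1 (along y, XZ-mask fill 40/100): 400 voxels remain
carve view 2 (along x, YZ-mask fill 64/100): 245 voxels remain
carve view 3 (along z, XY-mask fill 42/100): 108 voxels remain

voxel count = 108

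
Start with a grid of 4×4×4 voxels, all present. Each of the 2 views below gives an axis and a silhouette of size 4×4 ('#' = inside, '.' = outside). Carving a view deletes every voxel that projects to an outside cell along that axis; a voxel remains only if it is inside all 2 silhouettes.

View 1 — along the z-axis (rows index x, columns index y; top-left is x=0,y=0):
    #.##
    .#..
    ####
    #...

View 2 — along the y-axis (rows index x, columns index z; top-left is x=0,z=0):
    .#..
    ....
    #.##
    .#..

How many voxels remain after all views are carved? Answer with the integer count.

voxel count = 16

before carving: 64 voxels (4×4×4)
[1] z-view keeps 9 columns → grid now 36
[2] y-view keeps 5 columns → grid now 16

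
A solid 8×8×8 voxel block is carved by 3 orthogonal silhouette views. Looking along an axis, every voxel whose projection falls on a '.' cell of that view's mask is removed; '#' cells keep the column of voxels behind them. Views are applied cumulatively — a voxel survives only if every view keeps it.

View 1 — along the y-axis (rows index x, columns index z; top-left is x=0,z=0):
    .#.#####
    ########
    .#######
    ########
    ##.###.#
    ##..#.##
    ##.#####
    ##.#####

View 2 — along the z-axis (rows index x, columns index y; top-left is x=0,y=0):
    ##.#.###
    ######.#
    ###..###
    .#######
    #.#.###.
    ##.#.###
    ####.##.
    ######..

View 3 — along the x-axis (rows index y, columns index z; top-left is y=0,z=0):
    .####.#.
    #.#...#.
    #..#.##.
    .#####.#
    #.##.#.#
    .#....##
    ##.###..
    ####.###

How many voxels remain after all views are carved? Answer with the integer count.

voxel count = 191

initial block: 8^3 = 512
V1 y: intersect with XZ mask (54 set) -- 432 left
V2 z: intersect with XY mask (49 set) -- 334 left
V3 x: intersect with YZ mask (38 set) -- 191 left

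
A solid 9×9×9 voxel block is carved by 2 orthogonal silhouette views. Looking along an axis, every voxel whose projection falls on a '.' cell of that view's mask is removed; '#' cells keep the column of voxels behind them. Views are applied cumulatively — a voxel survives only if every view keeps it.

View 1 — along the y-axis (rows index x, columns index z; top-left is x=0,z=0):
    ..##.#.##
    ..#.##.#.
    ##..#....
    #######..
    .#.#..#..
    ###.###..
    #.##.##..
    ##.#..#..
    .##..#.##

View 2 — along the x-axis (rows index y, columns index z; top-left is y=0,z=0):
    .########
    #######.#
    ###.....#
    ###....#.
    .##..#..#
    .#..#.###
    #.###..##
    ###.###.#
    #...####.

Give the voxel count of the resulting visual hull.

voxel count = 237

full grid |V| = 729
[1] y-view keeps 42 columns → grid now 378
[2] x-view keeps 51 columns → grid now 237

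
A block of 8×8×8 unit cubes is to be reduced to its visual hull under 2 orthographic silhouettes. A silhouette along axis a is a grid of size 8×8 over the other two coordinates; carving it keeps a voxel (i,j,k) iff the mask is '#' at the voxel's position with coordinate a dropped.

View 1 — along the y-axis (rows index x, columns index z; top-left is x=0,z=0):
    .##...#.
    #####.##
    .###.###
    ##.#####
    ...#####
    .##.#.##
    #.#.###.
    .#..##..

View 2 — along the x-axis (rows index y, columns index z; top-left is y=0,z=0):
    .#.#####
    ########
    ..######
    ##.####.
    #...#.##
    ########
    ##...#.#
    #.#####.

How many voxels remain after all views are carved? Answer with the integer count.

remaining voxels: 248

full grid |V| = 512
  1. axis=1 (XZ plane), |mask|=41  ⇒  voxels=328
  2. axis=0 (YZ plane), |mask|=48  ⇒  voxels=248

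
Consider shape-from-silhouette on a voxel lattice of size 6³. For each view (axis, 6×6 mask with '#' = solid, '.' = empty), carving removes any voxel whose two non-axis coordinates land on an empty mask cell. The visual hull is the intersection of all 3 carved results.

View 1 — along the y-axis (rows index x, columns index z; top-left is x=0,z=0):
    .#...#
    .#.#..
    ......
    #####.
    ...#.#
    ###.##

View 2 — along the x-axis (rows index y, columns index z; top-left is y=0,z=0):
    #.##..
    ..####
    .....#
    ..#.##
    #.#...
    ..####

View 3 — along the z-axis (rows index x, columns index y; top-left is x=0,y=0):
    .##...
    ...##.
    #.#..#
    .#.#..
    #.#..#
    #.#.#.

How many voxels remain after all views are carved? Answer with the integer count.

voxel count = 16

initial block: 6^3 = 216
V1 y: intersect with XZ mask (16 set) -- 96 left
V2 x: intersect with YZ mask (17 set) -- 41 left
V3 z: intersect with XY mask (15 set) -- 16 left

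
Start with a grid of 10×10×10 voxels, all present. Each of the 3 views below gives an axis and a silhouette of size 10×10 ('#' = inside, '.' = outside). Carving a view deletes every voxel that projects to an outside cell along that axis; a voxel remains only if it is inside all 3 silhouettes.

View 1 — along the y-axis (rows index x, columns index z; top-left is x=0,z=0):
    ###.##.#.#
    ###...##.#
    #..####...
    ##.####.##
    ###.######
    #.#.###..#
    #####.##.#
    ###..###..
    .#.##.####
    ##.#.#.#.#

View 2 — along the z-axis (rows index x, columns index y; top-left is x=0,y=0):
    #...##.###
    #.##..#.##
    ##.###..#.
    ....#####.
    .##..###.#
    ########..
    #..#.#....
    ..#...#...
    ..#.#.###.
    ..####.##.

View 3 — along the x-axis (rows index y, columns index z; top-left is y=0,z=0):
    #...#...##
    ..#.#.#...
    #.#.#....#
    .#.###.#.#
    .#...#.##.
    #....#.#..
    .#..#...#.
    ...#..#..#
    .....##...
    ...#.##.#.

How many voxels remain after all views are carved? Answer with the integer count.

full grid |V| = 1000
[1] y-view keeps 68 columns → grid now 680
[2] z-view keeps 53 columns → grid now 357
[3] x-view keeps 36 columns → grid now 126

126 voxels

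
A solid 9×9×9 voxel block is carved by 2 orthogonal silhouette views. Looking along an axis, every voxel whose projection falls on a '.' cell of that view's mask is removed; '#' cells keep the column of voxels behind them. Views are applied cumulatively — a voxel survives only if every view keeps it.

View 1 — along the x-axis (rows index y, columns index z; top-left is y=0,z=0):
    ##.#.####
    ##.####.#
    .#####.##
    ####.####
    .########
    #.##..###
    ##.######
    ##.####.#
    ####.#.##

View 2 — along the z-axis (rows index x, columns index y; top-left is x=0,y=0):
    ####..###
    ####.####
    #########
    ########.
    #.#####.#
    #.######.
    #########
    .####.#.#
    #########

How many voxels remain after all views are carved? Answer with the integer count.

|visual hull| = 508

full grid |V| = 729
carve view 1 (along x, YZ-mask fill 65/81): 585 voxels remain
carve view 2 (along z, XY-mask fill 70/81): 508 voxels remain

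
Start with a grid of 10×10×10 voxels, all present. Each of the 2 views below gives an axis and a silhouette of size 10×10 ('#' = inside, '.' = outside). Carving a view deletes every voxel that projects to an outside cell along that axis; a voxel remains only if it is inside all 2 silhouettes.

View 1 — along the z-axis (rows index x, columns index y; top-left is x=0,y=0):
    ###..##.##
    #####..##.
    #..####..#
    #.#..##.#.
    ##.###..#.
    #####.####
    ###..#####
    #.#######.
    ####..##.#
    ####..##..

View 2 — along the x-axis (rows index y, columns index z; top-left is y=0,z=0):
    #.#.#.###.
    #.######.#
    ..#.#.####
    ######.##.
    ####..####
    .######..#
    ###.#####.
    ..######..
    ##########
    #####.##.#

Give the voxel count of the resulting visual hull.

512 voxels

full grid |V| = 1000
  1. axis=2 (XY plane), |mask|=69  ⇒  voxels=690
  2. axis=0 (YZ plane), |mask|=75  ⇒  voxels=512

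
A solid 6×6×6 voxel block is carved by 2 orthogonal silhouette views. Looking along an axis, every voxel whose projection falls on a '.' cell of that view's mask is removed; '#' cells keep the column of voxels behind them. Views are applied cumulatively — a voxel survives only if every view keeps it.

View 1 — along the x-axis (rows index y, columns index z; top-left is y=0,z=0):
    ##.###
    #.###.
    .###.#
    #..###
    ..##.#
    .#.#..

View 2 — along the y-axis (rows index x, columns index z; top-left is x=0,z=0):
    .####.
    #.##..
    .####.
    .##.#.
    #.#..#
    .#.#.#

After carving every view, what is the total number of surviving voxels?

|visual hull| = 74

start: 6×6×6 = 216 voxels
carve view 1 (along x, YZ-mask fill 22/36): 132 voxels remain
carve view 2 (along y, XZ-mask fill 20/36): 74 voxels remain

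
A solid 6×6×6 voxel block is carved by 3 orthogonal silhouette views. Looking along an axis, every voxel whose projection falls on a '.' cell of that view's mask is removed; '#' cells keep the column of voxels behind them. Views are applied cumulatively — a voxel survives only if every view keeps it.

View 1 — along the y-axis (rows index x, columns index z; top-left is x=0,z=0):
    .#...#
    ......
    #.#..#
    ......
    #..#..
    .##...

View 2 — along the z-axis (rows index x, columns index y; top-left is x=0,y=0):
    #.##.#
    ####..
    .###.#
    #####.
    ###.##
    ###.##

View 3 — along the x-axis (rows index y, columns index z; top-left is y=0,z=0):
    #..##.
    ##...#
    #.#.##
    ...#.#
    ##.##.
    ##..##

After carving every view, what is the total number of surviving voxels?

remaining voxels: 23

before carving: 216 voxels (6×6×6)
after view 1 [y-axis, 9 of 36 cells solid] → remaining = 54
after view 2 [z-axis, 27 of 36 cells solid] → remaining = 40
after view 3 [x-axis, 20 of 36 cells solid] → remaining = 23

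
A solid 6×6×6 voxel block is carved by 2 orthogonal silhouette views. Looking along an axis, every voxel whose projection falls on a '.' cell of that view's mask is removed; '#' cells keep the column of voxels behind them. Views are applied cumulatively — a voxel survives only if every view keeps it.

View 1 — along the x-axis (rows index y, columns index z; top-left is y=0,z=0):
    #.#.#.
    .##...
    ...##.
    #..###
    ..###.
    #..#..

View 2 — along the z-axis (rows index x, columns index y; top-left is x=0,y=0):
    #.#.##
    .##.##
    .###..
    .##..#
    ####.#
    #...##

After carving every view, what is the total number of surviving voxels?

|visual hull| = 54

before carving: 216 voxels (6×6×6)
V1 x: intersect with YZ mask (16 set) -- 96 left
V2 z: intersect with XY mask (22 set) -- 54 left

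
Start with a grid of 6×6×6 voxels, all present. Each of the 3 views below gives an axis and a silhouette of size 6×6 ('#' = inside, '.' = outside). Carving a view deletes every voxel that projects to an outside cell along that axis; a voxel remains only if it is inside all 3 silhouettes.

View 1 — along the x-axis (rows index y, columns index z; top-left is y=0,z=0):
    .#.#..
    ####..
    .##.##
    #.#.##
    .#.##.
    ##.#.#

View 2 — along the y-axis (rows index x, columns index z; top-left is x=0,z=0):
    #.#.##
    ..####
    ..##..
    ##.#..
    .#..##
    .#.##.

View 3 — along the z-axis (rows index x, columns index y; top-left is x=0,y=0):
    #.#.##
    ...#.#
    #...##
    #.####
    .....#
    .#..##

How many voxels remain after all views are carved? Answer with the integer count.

|visual hull| = 32

before carving: 216 voxels (6×6×6)
[1] x-view keeps 21 columns → grid now 126
[2] y-view keeps 19 columns → grid now 67
[3] z-view keeps 18 columns → grid now 32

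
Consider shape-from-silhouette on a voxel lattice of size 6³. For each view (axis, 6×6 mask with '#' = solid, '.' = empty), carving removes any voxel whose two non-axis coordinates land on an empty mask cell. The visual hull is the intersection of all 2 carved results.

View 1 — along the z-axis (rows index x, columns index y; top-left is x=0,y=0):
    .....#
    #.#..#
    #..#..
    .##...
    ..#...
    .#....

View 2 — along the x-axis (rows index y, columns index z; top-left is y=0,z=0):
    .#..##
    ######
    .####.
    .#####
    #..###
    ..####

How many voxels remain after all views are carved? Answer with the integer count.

start: 6×6×6 = 216 voxels
V1 z: intersect with XY mask (10 set) -- 60 left
V2 x: intersect with YZ mask (26 set) -- 43 left

remaining voxels: 43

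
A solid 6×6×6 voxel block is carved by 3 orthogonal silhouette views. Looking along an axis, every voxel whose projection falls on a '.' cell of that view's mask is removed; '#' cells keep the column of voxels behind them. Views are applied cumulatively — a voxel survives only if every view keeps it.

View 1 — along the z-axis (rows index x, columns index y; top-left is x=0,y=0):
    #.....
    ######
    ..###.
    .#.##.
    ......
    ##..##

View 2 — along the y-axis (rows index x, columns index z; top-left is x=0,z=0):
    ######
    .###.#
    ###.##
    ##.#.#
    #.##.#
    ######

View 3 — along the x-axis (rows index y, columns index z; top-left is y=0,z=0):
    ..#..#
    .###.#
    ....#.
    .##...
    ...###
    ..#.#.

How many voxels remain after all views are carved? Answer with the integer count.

35 voxels

before carving: 216 voxels (6×6×6)
  1. axis=2 (XY plane), |mask|=17  ⇒  voxels=102
  2. axis=1 (XZ plane), |mask|=29  ⇒  voxels=81
  3. axis=0 (YZ plane), |mask|=14  ⇒  voxels=35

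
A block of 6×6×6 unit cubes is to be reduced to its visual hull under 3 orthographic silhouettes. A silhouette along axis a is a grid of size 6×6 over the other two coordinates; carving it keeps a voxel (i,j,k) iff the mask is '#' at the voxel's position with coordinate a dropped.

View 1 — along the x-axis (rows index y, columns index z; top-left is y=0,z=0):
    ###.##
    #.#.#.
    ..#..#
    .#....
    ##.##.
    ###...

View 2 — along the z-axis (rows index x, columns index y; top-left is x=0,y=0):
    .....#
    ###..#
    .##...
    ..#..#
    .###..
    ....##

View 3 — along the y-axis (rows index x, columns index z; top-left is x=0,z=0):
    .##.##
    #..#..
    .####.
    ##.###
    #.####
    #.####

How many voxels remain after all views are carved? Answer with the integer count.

voxel count = 21

initial block: 6^3 = 216
step 1: project along x, AND mask (18/36) → |grid| = 108
step 2: project along z, AND mask (14/36) → |grid| = 39
step 3: project along y, AND mask (25/36) → |grid| = 21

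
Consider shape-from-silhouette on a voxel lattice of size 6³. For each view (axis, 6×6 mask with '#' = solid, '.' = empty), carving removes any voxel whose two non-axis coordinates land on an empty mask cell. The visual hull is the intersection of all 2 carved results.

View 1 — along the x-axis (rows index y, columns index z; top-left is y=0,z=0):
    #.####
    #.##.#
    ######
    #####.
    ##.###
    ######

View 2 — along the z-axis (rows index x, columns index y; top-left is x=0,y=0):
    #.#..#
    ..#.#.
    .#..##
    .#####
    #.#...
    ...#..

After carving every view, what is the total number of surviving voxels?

full grid |V| = 216
V1 x: intersect with YZ mask (31 set) -- 186 left
V2 z: intersect with XY mask (16 set) -- 85 left

|visual hull| = 85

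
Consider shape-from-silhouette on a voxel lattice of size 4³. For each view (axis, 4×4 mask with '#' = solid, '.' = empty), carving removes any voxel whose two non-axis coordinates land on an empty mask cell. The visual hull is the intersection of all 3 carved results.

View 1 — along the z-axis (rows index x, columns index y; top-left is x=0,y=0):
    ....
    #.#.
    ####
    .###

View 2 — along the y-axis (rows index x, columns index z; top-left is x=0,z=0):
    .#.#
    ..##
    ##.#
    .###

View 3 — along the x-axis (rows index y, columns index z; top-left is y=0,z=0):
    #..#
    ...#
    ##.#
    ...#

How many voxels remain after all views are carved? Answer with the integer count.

voxel count = 13

before carving: 64 voxels (4×4×4)
[1] z-view keeps 9 columns → grid now 36
[2] y-view keeps 10 columns → grid now 25
[3] x-view keeps 7 columns → grid now 13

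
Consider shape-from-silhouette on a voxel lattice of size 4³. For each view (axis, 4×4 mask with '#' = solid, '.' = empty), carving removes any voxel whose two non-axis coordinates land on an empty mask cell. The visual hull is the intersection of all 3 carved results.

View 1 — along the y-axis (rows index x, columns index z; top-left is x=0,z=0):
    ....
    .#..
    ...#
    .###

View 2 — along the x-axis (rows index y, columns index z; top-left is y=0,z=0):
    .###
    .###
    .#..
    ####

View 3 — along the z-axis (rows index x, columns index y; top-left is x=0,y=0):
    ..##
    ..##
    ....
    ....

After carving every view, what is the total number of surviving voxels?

start: 4×4×4 = 64 voxels
  1. axis=1 (XZ plane), |mask|=5  ⇒  voxels=20
  2. axis=0 (YZ plane), |mask|=11  ⇒  voxels=17
  3. axis=2 (XY plane), |mask|=4  ⇒  voxels=2

voxel count = 2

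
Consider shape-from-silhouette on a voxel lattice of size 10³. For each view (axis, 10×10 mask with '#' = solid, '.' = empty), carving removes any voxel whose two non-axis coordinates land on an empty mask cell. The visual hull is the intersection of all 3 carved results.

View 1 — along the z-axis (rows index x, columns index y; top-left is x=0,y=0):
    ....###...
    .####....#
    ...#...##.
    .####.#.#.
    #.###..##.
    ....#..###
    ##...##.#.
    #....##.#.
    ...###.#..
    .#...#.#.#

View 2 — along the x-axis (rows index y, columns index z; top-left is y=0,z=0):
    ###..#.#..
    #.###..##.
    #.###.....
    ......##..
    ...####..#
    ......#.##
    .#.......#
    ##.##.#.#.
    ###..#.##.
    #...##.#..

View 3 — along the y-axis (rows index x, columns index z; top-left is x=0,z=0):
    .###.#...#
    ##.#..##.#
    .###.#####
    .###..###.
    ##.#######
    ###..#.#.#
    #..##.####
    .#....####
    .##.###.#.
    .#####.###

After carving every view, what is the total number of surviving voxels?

initial block: 10^3 = 1000
step 1: project along z, AND mask (44/100) → |grid| = 440
step 2: project along x, AND mask (43/100) → |grid| = 192
step 3: project along y, AND mask (66/100) → |grid| = 129

129 voxels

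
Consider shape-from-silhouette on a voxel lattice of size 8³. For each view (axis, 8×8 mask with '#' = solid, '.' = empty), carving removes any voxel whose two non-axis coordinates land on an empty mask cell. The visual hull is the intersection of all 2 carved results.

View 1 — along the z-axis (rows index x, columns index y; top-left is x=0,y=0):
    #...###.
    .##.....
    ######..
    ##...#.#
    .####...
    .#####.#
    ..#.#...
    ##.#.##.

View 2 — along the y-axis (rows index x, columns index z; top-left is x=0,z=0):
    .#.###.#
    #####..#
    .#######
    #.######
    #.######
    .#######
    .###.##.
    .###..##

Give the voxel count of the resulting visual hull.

voxel count = 207

before carving: 512 voxels (8×8×8)
[1] z-view keeps 33 columns → grid now 264
[2] y-view keeps 49 columns → grid now 207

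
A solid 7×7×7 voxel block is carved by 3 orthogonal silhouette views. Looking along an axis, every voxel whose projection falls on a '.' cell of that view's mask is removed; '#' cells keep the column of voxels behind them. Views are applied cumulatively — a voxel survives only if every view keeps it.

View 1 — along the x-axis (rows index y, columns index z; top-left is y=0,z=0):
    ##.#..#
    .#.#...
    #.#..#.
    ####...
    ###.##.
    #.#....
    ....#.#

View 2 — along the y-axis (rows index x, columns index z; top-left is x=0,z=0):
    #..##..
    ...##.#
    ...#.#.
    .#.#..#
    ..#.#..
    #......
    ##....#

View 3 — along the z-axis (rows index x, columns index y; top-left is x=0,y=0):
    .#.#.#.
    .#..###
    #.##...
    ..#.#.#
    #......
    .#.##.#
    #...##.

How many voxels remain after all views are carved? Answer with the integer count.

before carving: 343 voxels (7×7×7)
step 1: project along x, AND mask (22/49) → |grid| = 154
step 2: project along y, AND mask (17/49) → |grid| = 53
step 3: project along z, AND mask (21/49) → |grid| = 21

|visual hull| = 21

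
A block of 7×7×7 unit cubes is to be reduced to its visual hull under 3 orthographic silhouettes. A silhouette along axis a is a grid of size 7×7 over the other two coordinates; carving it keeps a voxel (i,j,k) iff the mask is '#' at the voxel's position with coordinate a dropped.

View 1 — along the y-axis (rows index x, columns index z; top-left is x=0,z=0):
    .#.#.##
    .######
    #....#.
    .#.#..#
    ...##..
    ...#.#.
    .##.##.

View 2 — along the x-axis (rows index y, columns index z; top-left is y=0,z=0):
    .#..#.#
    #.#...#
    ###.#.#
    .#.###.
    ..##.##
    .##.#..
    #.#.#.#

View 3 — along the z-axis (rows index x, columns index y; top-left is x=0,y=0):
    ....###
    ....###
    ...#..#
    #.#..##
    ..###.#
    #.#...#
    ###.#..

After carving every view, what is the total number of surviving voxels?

36 voxels

before carving: 343 voxels (7×7×7)
carve view 1 (along y, XZ-mask fill 23/49): 161 voxels remain
carve view 2 (along x, YZ-mask fill 26/49): 79 voxels remain
carve view 3 (along z, XY-mask fill 23/49): 36 voxels remain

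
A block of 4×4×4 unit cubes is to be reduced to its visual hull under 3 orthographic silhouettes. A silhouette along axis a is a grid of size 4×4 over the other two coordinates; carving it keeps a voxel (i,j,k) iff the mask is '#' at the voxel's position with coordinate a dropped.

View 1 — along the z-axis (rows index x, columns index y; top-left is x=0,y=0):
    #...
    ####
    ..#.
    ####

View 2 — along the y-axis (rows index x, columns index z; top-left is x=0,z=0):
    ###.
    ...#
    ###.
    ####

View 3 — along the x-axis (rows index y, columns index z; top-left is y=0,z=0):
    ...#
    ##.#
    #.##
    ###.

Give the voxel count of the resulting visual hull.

|visual hull| = 15

start: 4×4×4 = 64 voxels
V1 z: intersect with XY mask (10 set) -- 40 left
V2 y: intersect with XZ mask (11 set) -- 26 left
V3 x: intersect with YZ mask (10 set) -- 15 left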